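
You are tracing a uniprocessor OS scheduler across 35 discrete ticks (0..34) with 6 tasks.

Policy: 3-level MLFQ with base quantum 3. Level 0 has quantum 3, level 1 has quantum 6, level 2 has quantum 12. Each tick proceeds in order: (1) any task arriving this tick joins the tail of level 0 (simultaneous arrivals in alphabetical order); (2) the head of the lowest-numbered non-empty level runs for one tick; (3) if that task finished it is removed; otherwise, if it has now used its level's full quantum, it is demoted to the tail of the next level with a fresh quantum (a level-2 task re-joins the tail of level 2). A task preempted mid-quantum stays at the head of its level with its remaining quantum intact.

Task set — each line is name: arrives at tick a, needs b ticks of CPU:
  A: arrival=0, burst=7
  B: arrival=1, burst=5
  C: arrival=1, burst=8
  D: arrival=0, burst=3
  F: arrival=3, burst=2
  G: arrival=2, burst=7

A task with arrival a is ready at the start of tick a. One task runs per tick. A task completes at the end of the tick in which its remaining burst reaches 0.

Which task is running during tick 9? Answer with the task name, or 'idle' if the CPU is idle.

t=0: L0/L1/L2 = AD/-/- → run A
t=1: L0/L1/L2 = ADBC/-/- → run A
t=2: L0/L1/L2 = ADBCG/-/- → run A
t=3: L0/L1/L2 = DBCGF/A/- → run D
t=4: L0/L1/L2 = DBCGF/A/- → run D
t=5: L0/L1/L2 = DBCGF/A/- → run D
t=6: L0/L1/L2 = BCGF/A/- → run B
t=7: L0/L1/L2 = BCGF/A/- → run B
t=8: L0/L1/L2 = BCGF/A/- → run B
t=9: L0/L1/L2 = CGF/AB/- → run C
t=10: L0/L1/L2 = CGF/AB/- → run C
t=11: L0/L1/L2 = CGF/AB/- → run C
t=12: L0/L1/L2 = GF/ABC/- → run G
t=13: L0/L1/L2 = GF/ABC/- → run G
t=14: L0/L1/L2 = GF/ABC/- → run G
t=15: L0/L1/L2 = F/ABCG/- → run F
t=16: L0/L1/L2 = F/ABCG/- → run F
t=17: L0/L1/L2 = -/ABCG/- → run A
t=18: L0/L1/L2 = -/ABCG/- → run A
t=19: L0/L1/L2 = -/ABCG/- → run A
t=20: L0/L1/L2 = -/ABCG/- → run A
t=21: L0/L1/L2 = -/BCG/- → run B
t=22: L0/L1/L2 = -/BCG/- → run B
t=23: L0/L1/L2 = -/CG/- → run C
t=24: L0/L1/L2 = -/CG/- → run C
t=25: L0/L1/L2 = -/CG/- → run C
t=26: L0/L1/L2 = -/CG/- → run C
t=27: L0/L1/L2 = -/CG/- → run C
t=28: L0/L1/L2 = -/G/- → run G
t=29: L0/L1/L2 = -/G/- → run G
t=30: L0/L1/L2 = -/G/- → run G
t=31: L0/L1/L2 = -/G/- → run G
t=32: (idle)
t=33: (idle)
t=34: (idle)

running at tick 9 = C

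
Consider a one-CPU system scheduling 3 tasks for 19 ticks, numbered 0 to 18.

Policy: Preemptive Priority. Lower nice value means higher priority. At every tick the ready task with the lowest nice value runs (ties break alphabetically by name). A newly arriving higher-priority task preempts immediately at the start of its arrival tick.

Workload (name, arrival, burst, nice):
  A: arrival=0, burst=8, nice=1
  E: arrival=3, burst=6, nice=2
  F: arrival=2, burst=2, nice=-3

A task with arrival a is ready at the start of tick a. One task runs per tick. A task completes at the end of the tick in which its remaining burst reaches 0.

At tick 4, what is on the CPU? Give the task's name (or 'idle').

running at tick 4 = A

t=0: ready={A} → run A
t=1: ready={A} → run A
t=2: ready={A,F} → run F
t=3: ready={A,E,F} → run F
t=4: ready={A,E} → run A
t=5: ready={A,E} → run A
t=6: ready={A,E} → run A
t=7: ready={A,E} → run A
t=8: ready={A,E} → run A
t=9: ready={A,E} → run A
t=10: ready={E} → run E
t=11: ready={E} → run E
t=12: ready={E} → run E
t=13: ready={E} → run E
t=14: ready={E} → run E
t=15: ready={E} → run E
t=16: (idle)
t=17: (idle)
t=18: (idle)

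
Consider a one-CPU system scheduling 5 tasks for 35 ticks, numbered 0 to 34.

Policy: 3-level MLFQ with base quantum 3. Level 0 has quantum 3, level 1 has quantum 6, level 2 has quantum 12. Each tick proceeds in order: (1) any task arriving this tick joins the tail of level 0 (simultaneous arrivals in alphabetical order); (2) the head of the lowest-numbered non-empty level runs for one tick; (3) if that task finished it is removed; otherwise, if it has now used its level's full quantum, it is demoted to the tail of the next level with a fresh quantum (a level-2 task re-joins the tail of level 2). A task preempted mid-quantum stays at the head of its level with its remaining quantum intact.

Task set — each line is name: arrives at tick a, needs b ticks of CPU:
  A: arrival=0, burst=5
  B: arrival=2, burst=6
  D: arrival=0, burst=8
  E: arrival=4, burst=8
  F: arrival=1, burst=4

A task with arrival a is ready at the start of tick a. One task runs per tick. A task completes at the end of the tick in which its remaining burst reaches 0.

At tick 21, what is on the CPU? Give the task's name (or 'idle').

t=0: L0/L1/L2 = AD/-/- → run A
t=1: L0/L1/L2 = ADF/-/- → run A
t=2: L0/L1/L2 = ADFB/-/- → run A
t=3: L0/L1/L2 = DFB/A/- → run D
t=4: L0/L1/L2 = DFBE/A/- → run D
t=5: L0/L1/L2 = DFBE/A/- → run D
t=6: L0/L1/L2 = FBE/AD/- → run F
t=7: L0/L1/L2 = FBE/AD/- → run F
t=8: L0/L1/L2 = FBE/AD/- → run F
t=9: L0/L1/L2 = BE/ADF/- → run B
t=10: L0/L1/L2 = BE/ADF/- → run B
t=11: L0/L1/L2 = BE/ADF/- → run B
t=12: L0/L1/L2 = E/ADFB/- → run E
t=13: L0/L1/L2 = E/ADFB/- → run E
t=14: L0/L1/L2 = E/ADFB/- → run E
t=15: L0/L1/L2 = -/ADFBE/- → run A
t=16: L0/L1/L2 = -/ADFBE/- → run A
t=17: L0/L1/L2 = -/DFBE/- → run D
t=18: L0/L1/L2 = -/DFBE/- → run D
t=19: L0/L1/L2 = -/DFBE/- → run D
t=20: L0/L1/L2 = -/DFBE/- → run D
t=21: L0/L1/L2 = -/DFBE/- → run D
t=22: L0/L1/L2 = -/FBE/- → run F
t=23: L0/L1/L2 = -/BE/- → run B
t=24: L0/L1/L2 = -/BE/- → run B
t=25: L0/L1/L2 = -/BE/- → run B
t=26: L0/L1/L2 = -/E/- → run E
t=27: L0/L1/L2 = -/E/- → run E
t=28: L0/L1/L2 = -/E/- → run E
t=29: L0/L1/L2 = -/E/- → run E
t=30: L0/L1/L2 = -/E/- → run E
t=31: (idle)
t=32: (idle)
t=33: (idle)
t=34: (idle)

running at tick 21 = D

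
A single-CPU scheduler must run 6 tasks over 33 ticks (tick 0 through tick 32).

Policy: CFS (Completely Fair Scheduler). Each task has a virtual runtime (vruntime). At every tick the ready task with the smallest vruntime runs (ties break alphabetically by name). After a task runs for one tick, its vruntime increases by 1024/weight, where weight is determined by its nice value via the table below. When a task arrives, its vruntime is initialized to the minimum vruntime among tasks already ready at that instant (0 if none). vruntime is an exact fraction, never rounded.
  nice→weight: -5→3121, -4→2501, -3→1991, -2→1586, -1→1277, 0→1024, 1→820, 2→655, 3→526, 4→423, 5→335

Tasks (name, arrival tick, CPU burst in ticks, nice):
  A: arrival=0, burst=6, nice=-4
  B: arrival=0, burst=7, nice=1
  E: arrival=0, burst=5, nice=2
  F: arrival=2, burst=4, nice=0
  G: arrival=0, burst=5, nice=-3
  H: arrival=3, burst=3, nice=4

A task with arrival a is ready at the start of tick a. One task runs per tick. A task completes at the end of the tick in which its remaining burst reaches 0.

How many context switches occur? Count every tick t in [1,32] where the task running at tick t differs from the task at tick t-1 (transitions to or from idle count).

t=0: vr[A=0 B=0 E=0 G=0] → run A
t=1: vr[A=1024/2501 B=0 E=0 G=0] → run B
t=2: vr[A=1024/2501 B=256/205 E=0 F=0 G=0] → run E
t=3: vr[A=1024/2501 B=256/205 E=1024/655 F=0 G=0 H=0] → run F
t=4: vr[A=1024/2501 B=256/205 E=1024/655 F=1 G=0 H=0] → run G
t=5: vr[A=1024/2501 B=256/205 E=1024/655 F=1 G=1024/1991 H=0] → run H
t=6: vr[A=1024/2501 B=256/205 E=1024/655 F=1 G=1024/1991 H=1024/423] → run A
t=7: vr[A=2048/2501 B=256/205 E=1024/655 F=1 G=1024/1991 H=1024/423] → run G
t=8: vr[A=2048/2501 B=256/205 E=1024/655 F=1 G=2048/1991 H=1024/423] → run A
t=9: vr[A=3072/2501 B=256/205 E=1024/655 F=1 G=2048/1991 H=1024/423] → run F
t=10: vr[A=3072/2501 B=256/205 E=1024/655 F=2 G=2048/1991 H=1024/423] → run G
t=11: vr[A=3072/2501 B=256/205 E=1024/655 F=2 G=3072/1991 H=1024/423] → run A
t=12: vr[A=4096/2501 B=256/205 E=1024/655 F=2 G=3072/1991 H=1024/423] → run B
t=13: vr[A=4096/2501 B=512/205 E=1024/655 F=2 G=3072/1991 H=1024/423] → run G
t=14: vr[A=4096/2501 B=512/205 E=1024/655 F=2 G=4096/1991 H=1024/423] → run E
t=15: vr[A=4096/2501 B=512/205 E=2048/655 F=2 G=4096/1991 H=1024/423] → run A
t=16: vr[A=5120/2501 B=512/205 E=2048/655 F=2 G=4096/1991 H=1024/423] → run F
t=17: vr[A=5120/2501 B=512/205 E=2048/655 F=3 G=4096/1991 H=1024/423] → run A
t=18: vr[B=512/205 E=2048/655 F=3 G=4096/1991 H=1024/423] → run G
t=19: vr[B=512/205 E=2048/655 F=3 H=1024/423] → run H
t=20: vr[B=512/205 E=2048/655 F=3 H=2048/423] → run B
t=21: vr[B=768/205 E=2048/655 F=3 H=2048/423] → run F
t=22: vr[B=768/205 E=2048/655 H=2048/423] → run E
t=23: vr[B=768/205 E=3072/655 H=2048/423] → run B
t=24: vr[B=1024/205 E=3072/655 H=2048/423] → run E
t=25: vr[B=1024/205 E=4096/655 H=2048/423] → run H
t=26: vr[B=1024/205 E=4096/655] → run B
t=27: vr[B=256/41 E=4096/655] → run B
t=28: vr[B=1536/205 E=4096/655] → run E
t=29: vr[B=1536/205] → run B
t=30: (idle)
t=31: (idle)
t=32: (idle)

context switches = 29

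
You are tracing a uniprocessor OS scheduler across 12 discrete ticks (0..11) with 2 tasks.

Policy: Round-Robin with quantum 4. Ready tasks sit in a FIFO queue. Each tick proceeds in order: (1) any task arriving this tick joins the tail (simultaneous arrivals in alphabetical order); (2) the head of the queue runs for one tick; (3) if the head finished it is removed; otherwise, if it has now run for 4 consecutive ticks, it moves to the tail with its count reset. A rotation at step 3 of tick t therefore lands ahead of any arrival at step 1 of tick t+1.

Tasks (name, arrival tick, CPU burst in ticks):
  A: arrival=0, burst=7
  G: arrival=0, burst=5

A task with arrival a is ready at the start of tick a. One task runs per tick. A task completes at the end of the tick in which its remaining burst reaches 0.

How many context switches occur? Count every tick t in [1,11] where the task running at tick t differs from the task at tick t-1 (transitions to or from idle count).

t=0: queue=[A,G] q_used=0 → run A
t=1: queue=[A,G] q_used=1 → run A
t=2: queue=[A,G] q_used=2 → run A
t=3: queue=[A,G] q_used=3 → run A
t=4: queue=[G,A] q_used=0 → run G
t=5: queue=[G,A] q_used=1 → run G
t=6: queue=[G,A] q_used=2 → run G
t=7: queue=[G,A] q_used=3 → run G
t=8: queue=[A,G] q_used=0 → run A
t=9: queue=[A,G] q_used=1 → run A
t=10: queue=[A,G] q_used=2 → run A
t=11: queue=[G] q_used=0 → run G

context switches = 3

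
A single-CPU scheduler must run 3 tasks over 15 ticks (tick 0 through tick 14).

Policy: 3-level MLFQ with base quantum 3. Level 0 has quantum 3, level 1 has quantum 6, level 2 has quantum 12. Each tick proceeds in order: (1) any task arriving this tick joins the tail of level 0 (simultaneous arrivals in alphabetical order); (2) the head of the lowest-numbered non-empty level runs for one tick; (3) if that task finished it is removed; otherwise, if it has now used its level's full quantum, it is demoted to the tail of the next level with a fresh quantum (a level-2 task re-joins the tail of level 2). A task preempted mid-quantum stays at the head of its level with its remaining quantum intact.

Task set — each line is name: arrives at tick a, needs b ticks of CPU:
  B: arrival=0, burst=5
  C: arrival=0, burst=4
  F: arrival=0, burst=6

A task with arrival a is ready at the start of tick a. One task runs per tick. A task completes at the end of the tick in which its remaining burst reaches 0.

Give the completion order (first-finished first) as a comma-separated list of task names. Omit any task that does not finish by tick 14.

t=0: L0/L1/L2 = BCF/-/- → run B
t=1: L0/L1/L2 = BCF/-/- → run B
t=2: L0/L1/L2 = BCF/-/- → run B
t=3: L0/L1/L2 = CF/B/- → run C
t=4: L0/L1/L2 = CF/B/- → run C
t=5: L0/L1/L2 = CF/B/- → run C
t=6: L0/L1/L2 = F/BC/- → run F
t=7: L0/L1/L2 = F/BC/- → run F
t=8: L0/L1/L2 = F/BC/- → run F
t=9: L0/L1/L2 = -/BCF/- → run B
t=10: L0/L1/L2 = -/BCF/- → run B
t=11: L0/L1/L2 = -/CF/- → run C
t=12: L0/L1/L2 = -/F/- → run F
t=13: L0/L1/L2 = -/F/- → run F
t=14: L0/L1/L2 = -/F/- → run F

completion order = B, C, F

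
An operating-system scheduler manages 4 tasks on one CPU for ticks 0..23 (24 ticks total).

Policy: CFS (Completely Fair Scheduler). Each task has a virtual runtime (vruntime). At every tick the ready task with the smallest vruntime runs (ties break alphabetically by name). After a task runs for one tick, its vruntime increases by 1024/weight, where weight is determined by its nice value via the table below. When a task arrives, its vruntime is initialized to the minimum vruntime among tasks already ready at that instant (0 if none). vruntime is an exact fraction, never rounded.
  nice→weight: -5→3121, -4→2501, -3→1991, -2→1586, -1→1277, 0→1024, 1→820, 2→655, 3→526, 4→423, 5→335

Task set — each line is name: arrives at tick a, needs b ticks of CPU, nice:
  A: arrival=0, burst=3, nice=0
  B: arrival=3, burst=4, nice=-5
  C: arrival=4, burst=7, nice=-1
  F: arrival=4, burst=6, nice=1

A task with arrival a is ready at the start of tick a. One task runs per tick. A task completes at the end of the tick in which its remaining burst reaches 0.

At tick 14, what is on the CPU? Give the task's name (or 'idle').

running at tick 14 = C

t=0: vr[A=0] → run A
t=1: vr[A=1] → run A
t=2: vr[A=2] → run A
t=3: vr[B=0] → run B
t=4: vr[B=1024/3121 C=1024/3121 F=1024/3121] → run B
t=5: vr[B=2048/3121 C=1024/3121 F=1024/3121] → run C
t=6: vr[B=2048/3121 C=4503552/3985517 F=1024/3121] → run F
t=7: vr[B=2048/3121 C=4503552/3985517 F=1008896/639805] → run B
t=8: vr[B=3072/3121 C=4503552/3985517 F=1008896/639805] → run B
t=9: vr[C=4503552/3985517 F=1008896/639805] → run C
t=10: vr[C=7699456/3985517 F=1008896/639805] → run F
t=11: vr[C=7699456/3985517 F=1807872/639805] → run C
t=12: vr[C=10895360/3985517 F=1807872/639805] → run C
t=13: vr[C=14091264/3985517 F=1807872/639805] → run F
t=14: vr[C=14091264/3985517 F=2606848/639805] → run C
t=15: vr[C=17287168/3985517 F=2606848/639805] → run F
t=16: vr[C=17287168/3985517 F=3405824/639805] → run C
t=17: vr[C=20483072/3985517 F=3405824/639805] → run C
t=18: vr[F=3405824/639805] → run F
t=19: vr[F=840960/127961] → run F
t=20: (idle)
t=21: (idle)
t=22: (idle)
t=23: (idle)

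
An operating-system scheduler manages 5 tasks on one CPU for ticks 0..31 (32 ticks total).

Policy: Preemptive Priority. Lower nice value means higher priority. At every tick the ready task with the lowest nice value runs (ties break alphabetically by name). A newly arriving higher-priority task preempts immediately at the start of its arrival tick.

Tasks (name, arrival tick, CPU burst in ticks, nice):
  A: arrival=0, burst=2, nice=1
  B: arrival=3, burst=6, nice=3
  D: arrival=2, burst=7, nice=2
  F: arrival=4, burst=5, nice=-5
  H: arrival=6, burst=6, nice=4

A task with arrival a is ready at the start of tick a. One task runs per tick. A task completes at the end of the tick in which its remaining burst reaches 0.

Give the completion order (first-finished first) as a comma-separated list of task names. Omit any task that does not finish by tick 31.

completion order = A, F, D, B, H

t=0: ready={A} → run A
t=1: ready={A} → run A
t=2: ready={D} → run D
t=3: ready={B,D} → run D
t=4: ready={B,D,F} → run F
t=5: ready={B,D,F} → run F
t=6: ready={B,D,F,H} → run F
t=7: ready={B,D,F,H} → run F
t=8: ready={B,D,F,H} → run F
t=9: ready={B,D,H} → run D
t=10: ready={B,D,H} → run D
t=11: ready={B,D,H} → run D
t=12: ready={B,D,H} → run D
t=13: ready={B,D,H} → run D
t=14: ready={B,H} → run B
t=15: ready={B,H} → run B
t=16: ready={B,H} → run B
t=17: ready={B,H} → run B
t=18: ready={B,H} → run B
t=19: ready={B,H} → run B
t=20: ready={H} → run H
t=21: ready={H} → run H
t=22: ready={H} → run H
t=23: ready={H} → run H
t=24: ready={H} → run H
t=25: ready={H} → run H
t=26: (idle)
t=27: (idle)
t=28: (idle)
t=29: (idle)
t=30: (idle)
t=31: (idle)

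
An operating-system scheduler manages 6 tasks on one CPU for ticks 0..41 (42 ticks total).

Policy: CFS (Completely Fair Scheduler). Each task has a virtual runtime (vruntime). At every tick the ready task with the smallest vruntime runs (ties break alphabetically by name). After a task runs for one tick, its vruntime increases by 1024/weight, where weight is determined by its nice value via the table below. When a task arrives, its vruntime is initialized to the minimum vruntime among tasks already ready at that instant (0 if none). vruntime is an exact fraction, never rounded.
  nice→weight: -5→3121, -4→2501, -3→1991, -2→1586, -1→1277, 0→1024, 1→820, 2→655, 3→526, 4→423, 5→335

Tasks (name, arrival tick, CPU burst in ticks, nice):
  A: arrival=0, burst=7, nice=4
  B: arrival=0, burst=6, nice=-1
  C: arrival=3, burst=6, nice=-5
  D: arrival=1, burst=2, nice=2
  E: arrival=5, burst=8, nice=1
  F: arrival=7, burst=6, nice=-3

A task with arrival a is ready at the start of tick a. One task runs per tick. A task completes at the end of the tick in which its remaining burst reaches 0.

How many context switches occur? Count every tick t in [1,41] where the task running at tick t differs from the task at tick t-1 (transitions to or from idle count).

context switches = 30

t=0: vr[A=0 B=0] → run A
t=1: vr[A=1024/423 B=0 D=0] → run B
t=2: vr[A=1024/423 B=1024/1277 D=0] → run D
t=3: vr[A=1024/423 B=1024/1277 C=1024/1277 D=1024/655] → run B
t=4: vr[A=1024/423 B=2048/1277 C=1024/1277 D=1024/655] → run C
t=5: vr[A=1024/423 B=2048/1277 C=4503552/3985517 D=1024/655 E=4503552/3985517] → run C
t=6: vr[A=1024/423 B=2048/1277 C=5811200/3985517 D=1024/655 E=4503552/3985517] → run E
t=7: vr[A=1024/423 B=2048/1277 C=5811200/3985517 D=1024/655 E=1943520512/817030985 F=5811200/3985517] → run C
t=8: vr[A=1024/423 B=2048/1277 C=7118848/3985517 D=1024/655 E=1943520512/817030985 F=5811200/3985517] → run F
t=9: vr[A=1024/423 B=2048/1277 C=7118848/3985517 D=1024/655 E=1943520512/817030985 F=15651268608/7935164347] → run D
t=10: vr[A=1024/423 B=2048/1277 C=7118848/3985517 E=1943520512/817030985 F=15651268608/7935164347] → run B
t=11: vr[A=1024/423 B=3072/1277 C=7118848/3985517 E=1943520512/817030985 F=15651268608/7935164347] → run C
t=12: vr[A=1024/423 B=3072/1277 C=8426496/3985517 E=1943520512/817030985 F=15651268608/7935164347] → run F
t=13: vr[A=1024/423 B=3072/1277 C=8426496/3985517 E=1943520512/817030985 F=19732438016/7935164347] → run C
t=14: vr[A=1024/423 B=3072/1277 C=9734144/3985517 E=1943520512/817030985 F=19732438016/7935164347] → run E
t=15: vr[A=1024/423 B=3072/1277 C=9734144/3985517 E=2963812864/817030985 F=19732438016/7935164347] → run B
t=16: vr[A=1024/423 B=4096/1277 C=9734144/3985517 E=2963812864/817030985 F=19732438016/7935164347] → run A
t=17: vr[A=2048/423 B=4096/1277 C=9734144/3985517 E=2963812864/817030985 F=19732438016/7935164347] → run C
t=18: vr[A=2048/423 B=4096/1277 E=2963812864/817030985 F=19732438016/7935164347] → run F
t=19: vr[A=2048/423 B=4096/1277 E=2963812864/817030985 F=23813607424/7935164347] → run F
t=20: vr[A=2048/423 B=4096/1277 E=2963812864/817030985 F=27894776832/7935164347] → run B
t=21: vr[A=2048/423 B=5120/1277 E=2963812864/817030985 F=27894776832/7935164347] → run F
t=22: vr[A=2048/423 B=5120/1277 E=2963812864/817030985 F=31975946240/7935164347] → run E
t=23: vr[A=2048/423 B=5120/1277 E=3984105216/817030985 F=31975946240/7935164347] → run B
t=24: vr[A=2048/423 E=3984105216/817030985 F=31975946240/7935164347] → run F
t=25: vr[A=2048/423 E=3984105216/817030985] → run A
t=26: vr[A=1024/141 E=3984105216/817030985] → run E
t=27: vr[A=1024/141 E=5004397568/817030985] → run E
t=28: vr[A=1024/141 E=1204937984/163406197] → run A
t=29: vr[A=4096/423 E=1204937984/163406197] → run E
t=30: vr[A=4096/423 E=7044982272/817030985] → run E
t=31: vr[A=4096/423 E=8065274624/817030985] → run A
t=32: vr[A=5120/423 E=8065274624/817030985] → run E
t=33: vr[A=5120/423] → run A
t=34: vr[A=2048/141] → run A
t=35: (idle)
t=36: (idle)
t=37: (idle)
t=38: (idle)
t=39: (idle)
t=40: (idle)
t=41: (idle)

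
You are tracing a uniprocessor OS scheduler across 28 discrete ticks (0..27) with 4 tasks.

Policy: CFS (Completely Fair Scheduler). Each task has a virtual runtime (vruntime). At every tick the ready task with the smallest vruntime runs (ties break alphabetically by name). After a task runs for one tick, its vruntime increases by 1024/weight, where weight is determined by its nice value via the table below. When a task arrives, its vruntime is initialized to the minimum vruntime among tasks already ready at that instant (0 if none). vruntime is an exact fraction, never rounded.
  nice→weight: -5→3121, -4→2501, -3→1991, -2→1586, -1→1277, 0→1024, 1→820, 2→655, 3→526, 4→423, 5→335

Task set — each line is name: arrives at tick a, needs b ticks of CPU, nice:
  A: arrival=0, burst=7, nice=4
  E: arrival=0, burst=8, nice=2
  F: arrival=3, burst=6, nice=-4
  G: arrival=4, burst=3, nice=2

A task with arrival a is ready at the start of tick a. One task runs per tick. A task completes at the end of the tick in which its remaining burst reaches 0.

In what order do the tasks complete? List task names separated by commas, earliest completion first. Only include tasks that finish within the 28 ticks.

completion order = F, G, E, A

t=0: vr[A=0 E=0] → run A
t=1: vr[A=1024/423 E=0] → run E
t=2: vr[A=1024/423 E=1024/655] → run E
t=3: vr[A=1024/423 E=2048/655 F=1024/423] → run A
t=4: vr[A=2048/423 E=2048/655 F=1024/423 G=1024/423] → run F
t=5: vr[A=2048/423 E=2048/655 F=2994176/1057923 G=1024/423] → run G
t=6: vr[A=2048/423 E=2048/655 F=2994176/1057923 G=1103872/277065] → run F
t=7: vr[A=2048/423 E=2048/655 F=3427328/1057923 G=1103872/277065] → run E
t=8: vr[A=2048/423 E=3072/655 F=3427328/1057923 G=1103872/277065] → run F
t=9: vr[A=2048/423 E=3072/655 F=3860480/1057923 G=1103872/277065] → run F
t=10: vr[A=2048/423 E=3072/655 F=4293632/1057923 G=1103872/277065] → run G
t=11: vr[A=2048/423 E=3072/655 F=4293632/1057923 G=1537024/277065] → run F
t=12: vr[A=2048/423 E=3072/655 F=4726784/1057923 G=1537024/277065] → run F
t=13: vr[A=2048/423 E=3072/655 G=1537024/277065] → run E
t=14: vr[A=2048/423 E=4096/655 G=1537024/277065] → run A
t=15: vr[A=1024/141 E=4096/655 G=1537024/277065] → run G
t=16: vr[A=1024/141 E=4096/655] → run E
t=17: vr[A=1024/141 E=1024/131] → run A
t=18: vr[A=4096/423 E=1024/131] → run E
t=19: vr[A=4096/423 E=6144/655] → run E
t=20: vr[A=4096/423 E=7168/655] → run A
t=21: vr[A=5120/423 E=7168/655] → run E
t=22: vr[A=5120/423] → run A
t=23: vr[A=2048/141] → run A
t=24: (idle)
t=25: (idle)
t=26: (idle)
t=27: (idle)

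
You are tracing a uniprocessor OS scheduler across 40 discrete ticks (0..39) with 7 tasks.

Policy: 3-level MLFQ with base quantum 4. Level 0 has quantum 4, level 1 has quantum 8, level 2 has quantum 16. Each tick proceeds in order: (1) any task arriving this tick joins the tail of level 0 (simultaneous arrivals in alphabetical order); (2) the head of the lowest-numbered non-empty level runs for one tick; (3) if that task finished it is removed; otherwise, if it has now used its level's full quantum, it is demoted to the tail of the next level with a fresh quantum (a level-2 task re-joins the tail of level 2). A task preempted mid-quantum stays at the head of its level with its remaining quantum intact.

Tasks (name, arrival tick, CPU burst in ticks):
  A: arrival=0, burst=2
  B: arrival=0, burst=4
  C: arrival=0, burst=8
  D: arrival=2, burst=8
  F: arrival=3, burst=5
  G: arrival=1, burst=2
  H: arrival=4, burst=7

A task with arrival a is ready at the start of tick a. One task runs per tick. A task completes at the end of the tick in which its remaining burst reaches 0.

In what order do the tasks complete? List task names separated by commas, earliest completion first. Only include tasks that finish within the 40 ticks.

t=0: L0/L1/L2 = ABC/-/- → run A
t=1: L0/L1/L2 = ABCG/-/- → run A
t=2: L0/L1/L2 = BCGD/-/- → run B
t=3: L0/L1/L2 = BCGDF/-/- → run B
t=4: L0/L1/L2 = BCGDFH/-/- → run B
t=5: L0/L1/L2 = BCGDFH/-/- → run B
t=6: L0/L1/L2 = CGDFH/-/- → run C
t=7: L0/L1/L2 = CGDFH/-/- → run C
t=8: L0/L1/L2 = CGDFH/-/- → run C
t=9: L0/L1/L2 = CGDFH/-/- → run C
t=10: L0/L1/L2 = GDFH/C/- → run G
t=11: L0/L1/L2 = GDFH/C/- → run G
t=12: L0/L1/L2 = DFH/C/- → run D
t=13: L0/L1/L2 = DFH/C/- → run D
t=14: L0/L1/L2 = DFH/C/- → run D
t=15: L0/L1/L2 = DFH/C/- → run D
t=16: L0/L1/L2 = FH/CD/- → run F
t=17: L0/L1/L2 = FH/CD/- → run F
t=18: L0/L1/L2 = FH/CD/- → run F
t=19: L0/L1/L2 = FH/CD/- → run F
t=20: L0/L1/L2 = H/CDF/- → run H
t=21: L0/L1/L2 = H/CDF/- → run H
t=22: L0/L1/L2 = H/CDF/- → run H
t=23: L0/L1/L2 = H/CDF/- → run H
t=24: L0/L1/L2 = -/CDFH/- → run C
t=25: L0/L1/L2 = -/CDFH/- → run C
t=26: L0/L1/L2 = -/CDFH/- → run C
t=27: L0/L1/L2 = -/CDFH/- → run C
t=28: L0/L1/L2 = -/DFH/- → run D
t=29: L0/L1/L2 = -/DFH/- → run D
t=30: L0/L1/L2 = -/DFH/- → run D
t=31: L0/L1/L2 = -/DFH/- → run D
t=32: L0/L1/L2 = -/FH/- → run F
t=33: L0/L1/L2 = -/H/- → run H
t=34: L0/L1/L2 = -/H/- → run H
t=35: L0/L1/L2 = -/H/- → run H
t=36: (idle)
t=37: (idle)
t=38: (idle)
t=39: (idle)

completion order = A, B, G, C, D, F, H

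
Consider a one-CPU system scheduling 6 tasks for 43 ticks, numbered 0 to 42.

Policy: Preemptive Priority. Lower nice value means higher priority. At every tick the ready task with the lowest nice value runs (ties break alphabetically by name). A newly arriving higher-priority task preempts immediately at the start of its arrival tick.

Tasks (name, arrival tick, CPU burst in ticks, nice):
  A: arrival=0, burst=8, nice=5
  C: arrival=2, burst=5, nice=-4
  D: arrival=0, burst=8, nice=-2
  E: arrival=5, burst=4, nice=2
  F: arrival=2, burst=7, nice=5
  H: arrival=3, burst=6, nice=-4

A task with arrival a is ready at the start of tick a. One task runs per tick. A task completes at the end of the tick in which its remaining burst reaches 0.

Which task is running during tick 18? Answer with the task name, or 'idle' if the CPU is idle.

t=0: ready={A,D} → run D
t=1: ready={A,D} → run D
t=2: ready={A,C,D,F} → run C
t=3: ready={A,C,D,F,H} → run C
t=4: ready={A,C,D,F,H} → run C
t=5: ready={A,C,D,E,F,H} → run C
t=6: ready={A,C,D,E,F,H} → run C
t=7: ready={A,D,E,F,H} → run H
t=8: ready={A,D,E,F,H} → run H
t=9: ready={A,D,E,F,H} → run H
t=10: ready={A,D,E,F,H} → run H
t=11: ready={A,D,E,F,H} → run H
t=12: ready={A,D,E,F,H} → run H
t=13: ready={A,D,E,F} → run D
t=14: ready={A,D,E,F} → run D
t=15: ready={A,D,E,F} → run D
t=16: ready={A,D,E,F} → run D
t=17: ready={A,D,E,F} → run D
t=18: ready={A,D,E,F} → run D
t=19: ready={A,E,F} → run E
t=20: ready={A,E,F} → run E
t=21: ready={A,E,F} → run E
t=22: ready={A,E,F} → run E
t=23: ready={A,F} → run A
t=24: ready={A,F} → run A
t=25: ready={A,F} → run A
t=26: ready={A,F} → run A
t=27: ready={A,F} → run A
t=28: ready={A,F} → run A
t=29: ready={A,F} → run A
t=30: ready={A,F} → run A
t=31: ready={F} → run F
t=32: ready={F} → run F
t=33: ready={F} → run F
t=34: ready={F} → run F
t=35: ready={F} → run F
t=36: ready={F} → run F
t=37: ready={F} → run F
t=38: (idle)
t=39: (idle)
t=40: (idle)
t=41: (idle)
t=42: (idle)

running at tick 18 = D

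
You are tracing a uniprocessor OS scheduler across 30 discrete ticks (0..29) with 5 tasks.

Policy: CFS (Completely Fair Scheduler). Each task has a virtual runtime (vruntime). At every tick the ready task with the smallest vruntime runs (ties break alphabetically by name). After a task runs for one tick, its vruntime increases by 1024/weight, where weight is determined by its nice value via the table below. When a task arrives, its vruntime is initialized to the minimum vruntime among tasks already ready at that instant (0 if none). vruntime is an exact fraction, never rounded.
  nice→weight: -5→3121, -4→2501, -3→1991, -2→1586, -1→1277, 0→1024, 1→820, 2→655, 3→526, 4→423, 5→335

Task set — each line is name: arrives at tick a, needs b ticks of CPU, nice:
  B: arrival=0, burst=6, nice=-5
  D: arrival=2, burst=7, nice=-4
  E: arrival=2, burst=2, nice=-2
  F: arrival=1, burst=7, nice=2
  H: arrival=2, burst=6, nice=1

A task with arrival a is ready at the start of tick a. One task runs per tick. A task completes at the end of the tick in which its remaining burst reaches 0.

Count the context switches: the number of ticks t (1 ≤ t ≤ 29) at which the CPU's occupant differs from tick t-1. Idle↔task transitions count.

context switches = 22

t=0: vr[B=0] → run B
t=1: vr[B=1024/3121 F=1024/3121] → run B
t=2: vr[B=2048/3121 D=1024/3121 E=1024/3121 F=1024/3121 H=1024/3121] → run D
t=3: vr[B=2048/3121 D=5756928/7805621 E=1024/3121 F=1024/3121 H=1024/3121] → run E
t=4: vr[B=2048/3121 D=5756928/7805621 E=2409984/2474953 F=1024/3121 H=1024/3121] → run F
t=5: vr[B=2048/3121 D=5756928/7805621 E=2409984/2474953 F=3866624/2044255 H=1024/3121] → run H
t=6: vr[B=2048/3121 D=5756928/7805621 E=2409984/2474953 F=3866624/2044255 H=1008896/639805] → run B
t=7: vr[B=3072/3121 D=5756928/7805621 E=2409984/2474953 F=3866624/2044255 H=1008896/639805] → run D
t=8: vr[B=3072/3121 D=8952832/7805621 E=2409984/2474953 F=3866624/2044255 H=1008896/639805] → run E
t=9: vr[B=3072/3121 D=8952832/7805621 F=3866624/2044255 H=1008896/639805] → run B
t=10: vr[B=4096/3121 D=8952832/7805621 F=3866624/2044255 H=1008896/639805] → run D
t=11: vr[B=4096/3121 D=12148736/7805621 F=3866624/2044255 H=1008896/639805] → run B
t=12: vr[B=5120/3121 D=12148736/7805621 F=3866624/2044255 H=1008896/639805] → run D
t=13: vr[B=5120/3121 D=15344640/7805621 F=3866624/2044255 H=1008896/639805] → run H
t=14: vr[B=5120/3121 D=15344640/7805621 F=3866624/2044255 H=1807872/639805] → run B
t=15: vr[D=15344640/7805621 F=3866624/2044255 H=1807872/639805] → run F
t=16: vr[D=15344640/7805621 F=7062528/2044255 H=1807872/639805] → run D
t=17: vr[D=18540544/7805621 F=7062528/2044255 H=1807872/639805] → run D
t=18: vr[D=21736448/7805621 F=7062528/2044255 H=1807872/639805] → run D
t=19: vr[F=7062528/2044255 H=1807872/639805] → run H
t=20: vr[F=7062528/2044255 H=2606848/639805] → run F
t=21: vr[F=10258432/2044255 H=2606848/639805] → run H
t=22: vr[F=10258432/2044255 H=3405824/639805] → run F
t=23: vr[F=13454336/2044255 H=3405824/639805] → run H
t=24: vr[F=13454336/2044255 H=840960/127961] → run H
t=25: vr[F=13454336/2044255] → run F
t=26: vr[F=3330048/408851] → run F
t=27: vr[F=19846144/2044255] → run F
t=28: (idle)
t=29: (idle)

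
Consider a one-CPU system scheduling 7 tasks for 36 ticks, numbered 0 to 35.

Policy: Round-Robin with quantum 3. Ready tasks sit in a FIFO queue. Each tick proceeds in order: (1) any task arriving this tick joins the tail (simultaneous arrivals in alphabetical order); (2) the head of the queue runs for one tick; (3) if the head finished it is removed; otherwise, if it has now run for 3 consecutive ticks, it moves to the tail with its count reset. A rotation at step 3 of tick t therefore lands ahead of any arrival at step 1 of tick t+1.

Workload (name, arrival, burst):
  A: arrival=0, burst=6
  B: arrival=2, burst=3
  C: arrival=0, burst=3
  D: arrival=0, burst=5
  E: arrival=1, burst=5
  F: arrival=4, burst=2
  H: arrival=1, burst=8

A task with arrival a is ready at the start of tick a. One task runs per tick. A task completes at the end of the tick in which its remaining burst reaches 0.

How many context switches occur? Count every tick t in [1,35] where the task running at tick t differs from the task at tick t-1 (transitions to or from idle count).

context switches = 11

t=0: queue=[A,C,D] q_used=0 → run A
t=1: queue=[A,C,D,E,H] q_used=1 → run A
t=2: queue=[A,C,D,E,H,B] q_used=2 → run A
t=3: queue=[C,D,E,H,B,A] q_used=0 → run C
t=4: queue=[C,D,E,H,B,A,F] q_used=1 → run C
t=5: queue=[C,D,E,H,B,A,F] q_used=2 → run C
t=6: queue=[D,E,H,B,A,F] q_used=0 → run D
t=7: queue=[D,E,H,B,A,F] q_used=1 → run D
t=8: queue=[D,E,H,B,A,F] q_used=2 → run D
t=9: queue=[E,H,B,A,F,D] q_used=0 → run E
t=10: queue=[E,H,B,A,F,D] q_used=1 → run E
t=11: queue=[E,H,B,A,F,D] q_used=2 → run E
t=12: queue=[H,B,A,F,D,E] q_used=0 → run H
t=13: queue=[H,B,A,F,D,E] q_used=1 → run H
t=14: queue=[H,B,A,F,D,E] q_used=2 → run H
t=15: queue=[B,A,F,D,E,H] q_used=0 → run B
t=16: queue=[B,A,F,D,E,H] q_used=1 → run B
t=17: queue=[B,A,F,D,E,H] q_used=2 → run B
t=18: queue=[A,F,D,E,H] q_used=0 → run A
t=19: queue=[A,F,D,E,H] q_used=1 → run A
t=20: queue=[A,F,D,E,H] q_used=2 → run A
t=21: queue=[F,D,E,H] q_used=0 → run F
t=22: queue=[F,D,E,H] q_used=1 → run F
t=23: queue=[D,E,H] q_used=0 → run D
t=24: queue=[D,E,H] q_used=1 → run D
t=25: queue=[E,H] q_used=0 → run E
t=26: queue=[E,H] q_used=1 → run E
t=27: queue=[H] q_used=0 → run H
t=28: queue=[H] q_used=1 → run H
t=29: queue=[H] q_used=2 → run H
t=30: queue=[H] q_used=0 → run H
t=31: queue=[H] q_used=1 → run H
t=32: (idle)
t=33: (idle)
t=34: (idle)
t=35: (idle)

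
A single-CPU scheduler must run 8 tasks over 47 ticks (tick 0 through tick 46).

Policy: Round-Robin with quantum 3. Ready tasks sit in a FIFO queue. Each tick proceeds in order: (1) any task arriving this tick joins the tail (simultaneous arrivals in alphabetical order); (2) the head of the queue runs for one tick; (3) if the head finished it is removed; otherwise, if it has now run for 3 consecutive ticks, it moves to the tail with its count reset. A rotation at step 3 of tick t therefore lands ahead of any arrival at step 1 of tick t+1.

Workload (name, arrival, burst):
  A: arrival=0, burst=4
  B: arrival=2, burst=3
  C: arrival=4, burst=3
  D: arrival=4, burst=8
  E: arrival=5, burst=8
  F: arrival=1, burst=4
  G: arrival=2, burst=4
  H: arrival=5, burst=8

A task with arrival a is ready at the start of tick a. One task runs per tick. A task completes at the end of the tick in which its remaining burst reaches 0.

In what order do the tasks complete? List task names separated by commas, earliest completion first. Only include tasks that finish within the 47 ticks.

completion order = B, A, C, F, G, D, E, H

t=0: queue=[A] q_used=0 → run A
t=1: queue=[A,F] q_used=1 → run A
t=2: queue=[A,F,B,G] q_used=2 → run A
t=3: queue=[F,B,G,A] q_used=0 → run F
t=4: queue=[F,B,G,A,C,D] q_used=1 → run F
t=5: queue=[F,B,G,A,C,D,E,H] q_used=2 → run F
t=6: queue=[B,G,A,C,D,E,H,F] q_used=0 → run B
t=7: queue=[B,G,A,C,D,E,H,F] q_used=1 → run B
t=8: queue=[B,G,A,C,D,E,H,F] q_used=2 → run B
t=9: queue=[G,A,C,D,E,H,F] q_used=0 → run G
t=10: queue=[G,A,C,D,E,H,F] q_used=1 → run G
t=11: queue=[G,A,C,D,E,H,F] q_used=2 → run G
t=12: queue=[A,C,D,E,H,F,G] q_used=0 → run A
t=13: queue=[C,D,E,H,F,G] q_used=0 → run C
t=14: queue=[C,D,E,H,F,G] q_used=1 → run C
t=15: queue=[C,D,E,H,F,G] q_used=2 → run C
t=16: queue=[D,E,H,F,G] q_used=0 → run D
t=17: queue=[D,E,H,F,G] q_used=1 → run D
t=18: queue=[D,E,H,F,G] q_used=2 → run D
t=19: queue=[E,H,F,G,D] q_used=0 → run E
t=20: queue=[E,H,F,G,D] q_used=1 → run E
t=21: queue=[E,H,F,G,D] q_used=2 → run E
t=22: queue=[H,F,G,D,E] q_used=0 → run H
t=23: queue=[H,F,G,D,E] q_used=1 → run H
t=24: queue=[H,F,G,D,E] q_used=2 → run H
t=25: queue=[F,G,D,E,H] q_used=0 → run F
t=26: queue=[G,D,E,H] q_used=0 → run G
t=27: queue=[D,E,H] q_used=0 → run D
t=28: queue=[D,E,H] q_used=1 → run D
t=29: queue=[D,E,H] q_used=2 → run D
t=30: queue=[E,H,D] q_used=0 → run E
t=31: queue=[E,H,D] q_used=1 → run E
t=32: queue=[E,H,D] q_used=2 → run E
t=33: queue=[H,D,E] q_used=0 → run H
t=34: queue=[H,D,E] q_used=1 → run H
t=35: queue=[H,D,E] q_used=2 → run H
t=36: queue=[D,E,H] q_used=0 → run D
t=37: queue=[D,E,H] q_used=1 → run D
t=38: queue=[E,H] q_used=0 → run E
t=39: queue=[E,H] q_used=1 → run E
t=40: queue=[H] q_used=0 → run H
t=41: queue=[H] q_used=1 → run H
t=42: (idle)
t=43: (idle)
t=44: (idle)
t=45: (idle)
t=46: (idle)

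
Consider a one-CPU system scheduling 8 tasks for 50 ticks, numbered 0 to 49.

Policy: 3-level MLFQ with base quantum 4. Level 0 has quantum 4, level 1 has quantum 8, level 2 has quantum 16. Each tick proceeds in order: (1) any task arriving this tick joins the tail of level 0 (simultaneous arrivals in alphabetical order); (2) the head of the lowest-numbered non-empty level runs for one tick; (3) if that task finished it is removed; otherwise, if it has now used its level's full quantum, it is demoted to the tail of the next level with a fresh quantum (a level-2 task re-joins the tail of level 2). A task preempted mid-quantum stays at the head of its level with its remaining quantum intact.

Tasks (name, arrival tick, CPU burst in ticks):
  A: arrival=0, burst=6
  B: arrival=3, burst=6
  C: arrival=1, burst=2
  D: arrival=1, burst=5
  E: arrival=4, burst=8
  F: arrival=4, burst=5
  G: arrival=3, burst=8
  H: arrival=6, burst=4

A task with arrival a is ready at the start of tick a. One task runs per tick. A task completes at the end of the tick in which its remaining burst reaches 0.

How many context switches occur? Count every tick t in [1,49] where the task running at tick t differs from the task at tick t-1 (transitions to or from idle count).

context switches = 14

t=0: L0/L1/L2 = A/-/- → run A
t=1: L0/L1/L2 = ACD/-/- → run A
t=2: L0/L1/L2 = ACD/-/- → run A
t=3: L0/L1/L2 = ACDBG/-/- → run A
t=4: L0/L1/L2 = CDBGEF/A/- → run C
t=5: L0/L1/L2 = CDBGEF/A/- → run C
t=6: L0/L1/L2 = DBGEFH/A/- → run D
t=7: L0/L1/L2 = DBGEFH/A/- → run D
t=8: L0/L1/L2 = DBGEFH/A/- → run D
t=9: L0/L1/L2 = DBGEFH/A/- → run D
t=10: L0/L1/L2 = BGEFH/AD/- → run B
t=11: L0/L1/L2 = BGEFH/AD/- → run B
t=12: L0/L1/L2 = BGEFH/AD/- → run B
t=13: L0/L1/L2 = BGEFH/AD/- → run B
t=14: L0/L1/L2 = GEFH/ADB/- → run G
t=15: L0/L1/L2 = GEFH/ADB/- → run G
t=16: L0/L1/L2 = GEFH/ADB/- → run G
t=17: L0/L1/L2 = GEFH/ADB/- → run G
t=18: L0/L1/L2 = EFH/ADBG/- → run E
t=19: L0/L1/L2 = EFH/ADBG/- → run E
t=20: L0/L1/L2 = EFH/ADBG/- → run E
t=21: L0/L1/L2 = EFH/ADBG/- → run E
t=22: L0/L1/L2 = FH/ADBGE/- → run F
t=23: L0/L1/L2 = FH/ADBGE/- → run F
t=24: L0/L1/L2 = FH/ADBGE/- → run F
t=25: L0/L1/L2 = FH/ADBGE/- → run F
t=26: L0/L1/L2 = H/ADBGEF/- → run H
t=27: L0/L1/L2 = H/ADBGEF/- → run H
t=28: L0/L1/L2 = H/ADBGEF/- → run H
t=29: L0/L1/L2 = H/ADBGEF/- → run H
t=30: L0/L1/L2 = -/ADBGEF/- → run A
t=31: L0/L1/L2 = -/ADBGEF/- → run A
t=32: L0/L1/L2 = -/DBGEF/- → run D
t=33: L0/L1/L2 = -/BGEF/- → run B
t=34: L0/L1/L2 = -/BGEF/- → run B
t=35: L0/L1/L2 = -/GEF/- → run G
t=36: L0/L1/L2 = -/GEF/- → run G
t=37: L0/L1/L2 = -/GEF/- → run G
t=38: L0/L1/L2 = -/GEF/- → run G
t=39: L0/L1/L2 = -/EF/- → run E
t=40: L0/L1/L2 = -/EF/- → run E
t=41: L0/L1/L2 = -/EF/- → run E
t=42: L0/L1/L2 = -/EF/- → run E
t=43: L0/L1/L2 = -/F/- → run F
t=44: (idle)
t=45: (idle)
t=46: (idle)
t=47: (idle)
t=48: (idle)
t=49: (idle)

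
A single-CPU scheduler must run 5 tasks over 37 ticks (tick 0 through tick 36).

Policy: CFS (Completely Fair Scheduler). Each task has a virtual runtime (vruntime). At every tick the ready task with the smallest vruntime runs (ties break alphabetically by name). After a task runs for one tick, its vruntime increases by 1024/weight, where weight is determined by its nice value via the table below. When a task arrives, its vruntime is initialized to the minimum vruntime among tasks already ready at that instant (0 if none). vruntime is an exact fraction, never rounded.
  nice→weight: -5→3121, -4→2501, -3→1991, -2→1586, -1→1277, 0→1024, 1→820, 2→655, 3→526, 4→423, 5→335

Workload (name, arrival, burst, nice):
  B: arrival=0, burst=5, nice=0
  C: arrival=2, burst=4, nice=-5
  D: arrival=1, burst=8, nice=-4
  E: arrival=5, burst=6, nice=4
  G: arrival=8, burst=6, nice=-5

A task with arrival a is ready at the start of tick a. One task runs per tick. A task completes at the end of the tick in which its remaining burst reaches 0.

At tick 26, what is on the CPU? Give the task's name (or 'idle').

running at tick 26 = E

t=0: vr[B=0] → run B
t=1: vr[B=1 D=1] → run B
t=2: vr[B=2 C=1 D=1] → run C
t=3: vr[B=2 C=4145/3121 D=1] → run D
t=4: vr[B=2 C=4145/3121 D=3525/2501] → run C
t=5: vr[B=2 C=5169/3121 D=3525/2501 E=3525/2501] → run D
t=6: vr[B=2 C=5169/3121 D=4549/2501 E=3525/2501] → run E
t=7: vr[B=2 C=5169/3121 D=4549/2501 E=4052099/1057923] → run C
t=8: vr[B=2 C=6193/3121 D=4549/2501 E=4052099/1057923 G=4549/2501] → run D
t=9: vr[B=2 C=6193/3121 D=5573/2501 E=4052099/1057923 G=4549/2501] → run G
t=10: vr[B=2 C=6193/3121 D=5573/2501 E=4052099/1057923 G=16758453/7805621] → run C
t=11: vr[B=2 D=5573/2501 E=4052099/1057923 G=16758453/7805621] → run B
t=12: vr[B=3 D=5573/2501 E=4052099/1057923 G=16758453/7805621] → run G
t=13: vr[B=3 D=5573/2501 E=4052099/1057923 G=19319477/7805621] → run D
t=14: vr[B=3 D=6597/2501 E=4052099/1057923 G=19319477/7805621] → run G
t=15: vr[B=3 D=6597/2501 E=4052099/1057923 G=21880501/7805621] → run D
t=16: vr[B=3 D=7621/2501 E=4052099/1057923 G=21880501/7805621] → run G
t=17: vr[B=3 D=7621/2501 E=4052099/1057923 G=24441525/7805621] → run B
t=18: vr[B=4 D=7621/2501 E=4052099/1057923 G=24441525/7805621] → run D
t=19: vr[B=4 D=8645/2501 E=4052099/1057923 G=24441525/7805621] → run G
t=20: vr[B=4 D=8645/2501 E=4052099/1057923 G=27002549/7805621] → run D
t=21: vr[B=4 D=9669/2501 E=4052099/1057923 G=27002549/7805621] → run G
t=22: vr[B=4 D=9669/2501 E=4052099/1057923] → run E
t=23: vr[B=4 D=9669/2501 E=6613123/1057923] → run D
t=24: vr[B=4 E=6613123/1057923] → run B
t=25: vr[E=6613123/1057923] → run E
t=26: vr[E=3058049/352641] → run E
t=27: vr[E=11735171/1057923] → run E
t=28: vr[E=14296195/1057923] → run E
t=29: (idle)
t=30: (idle)
t=31: (idle)
t=32: (idle)
t=33: (idle)
t=34: (idle)
t=35: (idle)
t=36: (idle)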